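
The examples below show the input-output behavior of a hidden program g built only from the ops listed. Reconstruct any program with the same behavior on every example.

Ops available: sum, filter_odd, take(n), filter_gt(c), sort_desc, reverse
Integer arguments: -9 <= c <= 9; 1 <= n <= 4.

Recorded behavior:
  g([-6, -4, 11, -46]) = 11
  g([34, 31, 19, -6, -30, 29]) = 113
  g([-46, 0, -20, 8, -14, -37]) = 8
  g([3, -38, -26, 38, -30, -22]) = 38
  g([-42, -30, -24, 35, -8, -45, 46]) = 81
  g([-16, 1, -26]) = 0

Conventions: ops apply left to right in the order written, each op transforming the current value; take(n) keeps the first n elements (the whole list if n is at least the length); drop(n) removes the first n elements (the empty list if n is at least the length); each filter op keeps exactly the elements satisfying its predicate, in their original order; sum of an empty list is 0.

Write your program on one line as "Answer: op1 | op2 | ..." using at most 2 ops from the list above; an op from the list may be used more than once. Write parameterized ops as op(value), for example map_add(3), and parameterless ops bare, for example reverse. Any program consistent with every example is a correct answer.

filter_gt(3) | sum

Check, running the answer program on each example:
  [-6, -4, 11, -46] -> [11] -> 11
  [34, 31, 19, -6, -30, 29] -> [34, 31, 19, 29] -> 113
  [-46, 0, -20, 8, -14, -37] -> [8] -> 8
  [3, -38, -26, 38, -30, -22] -> [38] -> 38
  [-42, -30, -24, 35, -8, -45, 46] -> [35, 46] -> 81
  [-16, 1, -26] -> [] -> 0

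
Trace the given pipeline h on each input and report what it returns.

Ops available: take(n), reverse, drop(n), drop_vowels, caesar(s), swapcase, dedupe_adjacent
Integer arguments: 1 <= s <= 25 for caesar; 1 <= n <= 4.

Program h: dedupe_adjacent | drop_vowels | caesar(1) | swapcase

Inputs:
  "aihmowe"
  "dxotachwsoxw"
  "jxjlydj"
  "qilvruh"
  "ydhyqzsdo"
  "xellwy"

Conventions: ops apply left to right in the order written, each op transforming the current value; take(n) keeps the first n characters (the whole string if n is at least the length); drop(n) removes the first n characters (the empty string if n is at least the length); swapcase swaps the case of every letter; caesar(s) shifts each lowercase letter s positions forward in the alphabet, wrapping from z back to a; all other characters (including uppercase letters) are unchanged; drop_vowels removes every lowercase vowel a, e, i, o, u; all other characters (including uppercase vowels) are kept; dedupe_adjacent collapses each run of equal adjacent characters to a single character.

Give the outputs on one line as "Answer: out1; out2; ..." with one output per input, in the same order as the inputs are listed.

"INX"; "EYUDIXTYX"; "KYKMZEK"; "RMWSI"; "ZEIZRATE"; "YMXZ"

Execution, op by op:
  "aihmowe" -> "aihmowe" -> "hmw" -> "inx" -> "INX"
  "dxotachwsoxw" -> "dxotachwsoxw" -> "dxtchwsxw" -> "eyudixtyx" -> "EYUDIXTYX"
  "jxjlydj" -> "jxjlydj" -> "jxjlydj" -> "kykmzek" -> "KYKMZEK"
  "qilvruh" -> "qilvruh" -> "qlvrh" -> "rmwsi" -> "RMWSI"
  "ydhyqzsdo" -> "ydhyqzsdo" -> "ydhyqzsd" -> "zeizrate" -> "ZEIZRATE"
  "xellwy" -> "xelwy" -> "xlwy" -> "ymxz" -> "YMXZ"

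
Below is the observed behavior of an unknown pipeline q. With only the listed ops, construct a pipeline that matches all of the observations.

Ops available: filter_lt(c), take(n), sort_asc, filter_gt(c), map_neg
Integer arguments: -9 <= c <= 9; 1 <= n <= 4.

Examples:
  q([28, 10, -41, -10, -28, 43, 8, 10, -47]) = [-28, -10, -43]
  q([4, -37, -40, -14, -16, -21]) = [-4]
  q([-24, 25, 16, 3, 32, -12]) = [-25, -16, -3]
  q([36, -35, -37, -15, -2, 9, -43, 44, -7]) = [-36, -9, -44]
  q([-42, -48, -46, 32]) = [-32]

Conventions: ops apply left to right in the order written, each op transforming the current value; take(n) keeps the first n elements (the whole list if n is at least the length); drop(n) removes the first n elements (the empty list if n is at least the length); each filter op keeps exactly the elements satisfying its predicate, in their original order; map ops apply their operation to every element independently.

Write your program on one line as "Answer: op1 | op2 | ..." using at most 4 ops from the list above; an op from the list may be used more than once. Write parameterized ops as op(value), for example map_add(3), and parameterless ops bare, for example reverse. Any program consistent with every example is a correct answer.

filter_gt(-1) | take(3) | map_neg

Check, running the answer program on each example:
  [28, 10, -41, -10, -28, 43, 8, 10, -47] -> [28, 10, 43, 8, 10] -> [28, 10, 43] -> [-28, -10, -43]
  [4, -37, -40, -14, -16, -21] -> [4] -> [4] -> [-4]
  [-24, 25, 16, 3, 32, -12] -> [25, 16, 3, 32] -> [25, 16, 3] -> [-25, -16, -3]
  [36, -35, -37, -15, -2, 9, -43, 44, -7] -> [36, 9, 44] -> [36, 9, 44] -> [-36, -9, -44]
  [-42, -48, -46, 32] -> [32] -> [32] -> [-32]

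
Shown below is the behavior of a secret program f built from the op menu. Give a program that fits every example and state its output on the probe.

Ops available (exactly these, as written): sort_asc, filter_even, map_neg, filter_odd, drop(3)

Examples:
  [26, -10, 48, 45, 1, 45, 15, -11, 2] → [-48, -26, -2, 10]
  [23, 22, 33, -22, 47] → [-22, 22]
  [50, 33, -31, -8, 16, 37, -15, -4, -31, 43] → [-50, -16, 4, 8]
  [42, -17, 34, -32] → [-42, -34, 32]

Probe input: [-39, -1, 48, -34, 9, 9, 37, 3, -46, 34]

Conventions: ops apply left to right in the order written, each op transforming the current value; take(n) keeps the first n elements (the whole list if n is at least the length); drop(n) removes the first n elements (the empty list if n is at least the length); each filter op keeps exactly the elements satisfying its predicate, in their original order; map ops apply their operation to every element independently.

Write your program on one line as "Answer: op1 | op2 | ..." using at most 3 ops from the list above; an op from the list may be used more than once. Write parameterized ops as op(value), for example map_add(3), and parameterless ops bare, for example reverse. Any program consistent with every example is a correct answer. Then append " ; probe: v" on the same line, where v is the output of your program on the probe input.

filter_even | map_neg | sort_asc ; probe: [-48, -34, 34, 46]

Check, running the answer program on each example:
  [26, -10, 48, 45, 1, 45, 15, -11, 2] -> [26, -10, 48, 2] -> [-26, 10, -48, -2] -> [-48, -26, -2, 10]
  [23, 22, 33, -22, 47] -> [22, -22] -> [-22, 22] -> [-22, 22]
  [50, 33, -31, -8, 16, 37, -15, -4, -31, 43] -> [50, -8, 16, -4] -> [-50, 8, -16, 4] -> [-50, -16, 4, 8]
  [42, -17, 34, -32] -> [42, 34, -32] -> [-42, -34, 32] -> [-42, -34, 32]
  probe: [-39, -1, 48, -34, 9, 9, 37, 3, -46, 34] -> [48, -34, -46, 34] -> [-48, 34, 46, -34] -> [-48, -34, 34, 46]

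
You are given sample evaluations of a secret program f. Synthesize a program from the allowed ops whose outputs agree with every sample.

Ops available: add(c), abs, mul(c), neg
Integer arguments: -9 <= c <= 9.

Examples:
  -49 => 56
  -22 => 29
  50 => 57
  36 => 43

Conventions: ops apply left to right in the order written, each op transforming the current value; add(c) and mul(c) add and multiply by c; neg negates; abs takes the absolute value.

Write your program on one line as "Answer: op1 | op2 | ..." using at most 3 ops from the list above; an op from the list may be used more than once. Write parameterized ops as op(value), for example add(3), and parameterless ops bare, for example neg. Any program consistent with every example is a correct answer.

neg | abs | add(7)

Check, running the answer program on each example:
  -49 -> 49 -> 49 -> 56
  -22 -> 22 -> 22 -> 29
  50 -> -50 -> 50 -> 57
  36 -> -36 -> 36 -> 43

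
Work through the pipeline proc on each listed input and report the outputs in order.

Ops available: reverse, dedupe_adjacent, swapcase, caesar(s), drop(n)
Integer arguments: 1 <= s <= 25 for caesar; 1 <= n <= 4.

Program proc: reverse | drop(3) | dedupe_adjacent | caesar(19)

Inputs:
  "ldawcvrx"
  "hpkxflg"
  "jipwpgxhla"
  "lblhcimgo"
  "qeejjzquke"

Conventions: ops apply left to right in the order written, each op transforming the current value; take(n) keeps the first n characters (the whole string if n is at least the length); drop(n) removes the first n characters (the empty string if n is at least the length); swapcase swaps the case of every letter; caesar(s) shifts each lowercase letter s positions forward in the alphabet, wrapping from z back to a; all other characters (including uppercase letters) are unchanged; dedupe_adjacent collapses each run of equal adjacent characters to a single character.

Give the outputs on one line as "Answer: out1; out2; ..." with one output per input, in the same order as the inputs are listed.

Execution, op by op:
  "ldawcvrx" -> "xrvcwadl" -> "cwadl" -> "cwadl" -> "vptwe"
  "hpkxflg" -> "glfxkph" -> "xkph" -> "xkph" -> "qdia"
  "jipwpgxhla" -> "alhxgpwpij" -> "xgpwpij" -> "xgpwpij" -> "qzipibc"
  "lblhcimgo" -> "ogmichlbl" -> "ichlbl" -> "ichlbl" -> "bvaeue"
  "qeejjzquke" -> "ekuqzjjeeq" -> "qzjjeeq" -> "qzjeq" -> "jscxj"

"vptwe"; "qdia"; "qzipibc"; "bvaeue"; "jscxj"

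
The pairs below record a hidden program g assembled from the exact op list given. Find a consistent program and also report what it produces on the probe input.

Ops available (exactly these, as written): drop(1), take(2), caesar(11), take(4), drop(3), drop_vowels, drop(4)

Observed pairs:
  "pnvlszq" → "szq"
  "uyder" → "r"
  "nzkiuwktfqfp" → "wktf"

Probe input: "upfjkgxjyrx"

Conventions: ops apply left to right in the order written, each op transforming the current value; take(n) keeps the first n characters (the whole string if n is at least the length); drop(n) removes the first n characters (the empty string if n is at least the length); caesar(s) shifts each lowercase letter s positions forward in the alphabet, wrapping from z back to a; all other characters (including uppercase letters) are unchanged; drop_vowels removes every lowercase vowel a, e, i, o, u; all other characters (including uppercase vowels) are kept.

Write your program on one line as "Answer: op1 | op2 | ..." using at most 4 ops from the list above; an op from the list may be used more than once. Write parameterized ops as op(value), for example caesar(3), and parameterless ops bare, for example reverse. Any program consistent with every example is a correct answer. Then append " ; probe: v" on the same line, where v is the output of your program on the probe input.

drop(4) | drop_vowels | take(4) ; probe: "kgxj"

Check, running the answer program on each example:
  "pnvlszq" -> "szq" -> "szq" -> "szq"
  "uyder" -> "r" -> "r" -> "r"
  "nzkiuwktfqfp" -> "uwktfqfp" -> "wktfqfp" -> "wktf"
  probe: "upfjkgxjyrx" -> "kgxjyrx" -> "kgxjyrx" -> "kgxj"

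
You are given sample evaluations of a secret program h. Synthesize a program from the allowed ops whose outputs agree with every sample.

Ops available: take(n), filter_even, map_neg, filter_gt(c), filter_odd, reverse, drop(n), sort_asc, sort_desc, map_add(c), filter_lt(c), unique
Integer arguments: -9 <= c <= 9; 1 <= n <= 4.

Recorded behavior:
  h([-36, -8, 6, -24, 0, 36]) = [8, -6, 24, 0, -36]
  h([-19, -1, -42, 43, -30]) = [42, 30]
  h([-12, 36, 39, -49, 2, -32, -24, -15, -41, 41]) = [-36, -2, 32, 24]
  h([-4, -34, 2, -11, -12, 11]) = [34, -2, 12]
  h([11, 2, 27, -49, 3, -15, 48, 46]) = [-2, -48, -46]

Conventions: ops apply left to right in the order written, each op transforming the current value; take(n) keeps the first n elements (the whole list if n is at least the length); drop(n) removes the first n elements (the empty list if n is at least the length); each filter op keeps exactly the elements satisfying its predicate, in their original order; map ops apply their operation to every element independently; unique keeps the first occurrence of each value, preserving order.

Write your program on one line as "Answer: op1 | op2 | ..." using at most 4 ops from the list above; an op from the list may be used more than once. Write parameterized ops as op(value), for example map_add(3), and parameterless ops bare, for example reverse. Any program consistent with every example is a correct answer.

drop(1) | filter_even | map_neg

Check, running the answer program on each example:
  [-36, -8, 6, -24, 0, 36] -> [-8, 6, -24, 0, 36] -> [-8, 6, -24, 0, 36] -> [8, -6, 24, 0, -36]
  [-19, -1, -42, 43, -30] -> [-1, -42, 43, -30] -> [-42, -30] -> [42, 30]
  [-12, 36, 39, -49, 2, -32, -24, -15, -41, 41] -> [36, 39, -49, 2, -32, -24, -15, -41, 41] -> [36, 2, -32, -24] -> [-36, -2, 32, 24]
  [-4, -34, 2, -11, -12, 11] -> [-34, 2, -11, -12, 11] -> [-34, 2, -12] -> [34, -2, 12]
  [11, 2, 27, -49, 3, -15, 48, 46] -> [2, 27, -49, 3, -15, 48, 46] -> [2, 48, 46] -> [-2, -48, -46]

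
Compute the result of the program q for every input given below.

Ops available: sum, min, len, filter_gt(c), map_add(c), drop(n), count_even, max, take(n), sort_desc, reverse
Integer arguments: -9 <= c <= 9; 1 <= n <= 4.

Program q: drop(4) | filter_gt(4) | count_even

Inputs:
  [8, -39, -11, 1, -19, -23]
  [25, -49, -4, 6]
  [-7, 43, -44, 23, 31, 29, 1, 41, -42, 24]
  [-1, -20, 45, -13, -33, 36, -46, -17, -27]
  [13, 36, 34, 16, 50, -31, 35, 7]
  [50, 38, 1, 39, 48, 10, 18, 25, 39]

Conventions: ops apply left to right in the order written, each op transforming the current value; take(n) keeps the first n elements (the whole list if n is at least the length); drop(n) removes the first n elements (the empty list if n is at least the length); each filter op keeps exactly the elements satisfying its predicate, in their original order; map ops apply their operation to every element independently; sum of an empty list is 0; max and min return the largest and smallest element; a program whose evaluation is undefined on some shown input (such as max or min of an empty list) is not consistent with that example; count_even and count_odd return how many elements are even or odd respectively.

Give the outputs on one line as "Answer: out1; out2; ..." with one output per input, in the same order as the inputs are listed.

0; 0; 1; 1; 1; 3

Execution, op by op:
  [8, -39, -11, 1, -19, -23] -> [-19, -23] -> [] -> 0
  [25, -49, -4, 6] -> [] -> [] -> 0
  [-7, 43, -44, 23, 31, 29, 1, 41, -42, 24] -> [31, 29, 1, 41, -42, 24] -> [31, 29, 41, 24] -> 1
  [-1, -20, 45, -13, -33, 36, -46, -17, -27] -> [-33, 36, -46, -17, -27] -> [36] -> 1
  [13, 36, 34, 16, 50, -31, 35, 7] -> [50, -31, 35, 7] -> [50, 35, 7] -> 1
  [50, 38, 1, 39, 48, 10, 18, 25, 39] -> [48, 10, 18, 25, 39] -> [48, 10, 18, 25, 39] -> 3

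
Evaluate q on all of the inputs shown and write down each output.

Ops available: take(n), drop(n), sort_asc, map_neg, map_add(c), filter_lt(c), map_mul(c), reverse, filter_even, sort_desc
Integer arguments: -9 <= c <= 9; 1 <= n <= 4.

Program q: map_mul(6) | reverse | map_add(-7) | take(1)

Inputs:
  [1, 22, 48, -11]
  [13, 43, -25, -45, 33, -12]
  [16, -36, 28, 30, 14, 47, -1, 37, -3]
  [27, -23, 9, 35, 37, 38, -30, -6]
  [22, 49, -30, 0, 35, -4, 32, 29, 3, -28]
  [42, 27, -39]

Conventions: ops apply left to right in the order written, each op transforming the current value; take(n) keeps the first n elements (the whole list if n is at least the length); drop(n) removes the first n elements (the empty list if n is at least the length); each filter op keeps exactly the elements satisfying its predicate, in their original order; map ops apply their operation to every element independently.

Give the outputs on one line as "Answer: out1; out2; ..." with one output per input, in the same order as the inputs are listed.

[-73]; [-79]; [-25]; [-43]; [-175]; [-241]

Execution, op by op:
  [1, 22, 48, -11] -> [6, 132, 288, -66] -> [-66, 288, 132, 6] -> [-73, 281, 125, -1] -> [-73]
  [13, 43, -25, -45, 33, -12] -> [78, 258, -150, -270, 198, -72] -> [-72, 198, -270, -150, 258, 78] -> [-79, 191, -277, -157, 251, 71] -> [-79]
  [16, -36, 28, 30, 14, 47, -1, 37, -3] -> [96, -216, 168, 180, 84, 282, -6, 222, -18] -> [-18, 222, -6, 282, 84, 180, 168, -216, 96] -> [-25, 215, -13, 275, 77, 173, 161, -223, 89] -> [-25]
  [27, -23, 9, 35, 37, 38, -30, -6] -> [162, -138, 54, 210, 222, 228, -180, -36] -> [-36, -180, 228, 222, 210, 54, -138, 162] -> [-43, -187, 221, 215, 203, 47, -145, 155] -> [-43]
  [22, 49, -30, 0, 35, -4, 32, 29, 3, -28] -> [132, 294, -180, 0, 210, -24, 192, 174, 18, -168] -> [-168, 18, 174, 192, -24, 210, 0, -180, 294, 132] -> [-175, 11, 167, 185, -31, 203, -7, -187, 287, 125] -> [-175]
  [42, 27, -39] -> [252, 162, -234] -> [-234, 162, 252] -> [-241, 155, 245] -> [-241]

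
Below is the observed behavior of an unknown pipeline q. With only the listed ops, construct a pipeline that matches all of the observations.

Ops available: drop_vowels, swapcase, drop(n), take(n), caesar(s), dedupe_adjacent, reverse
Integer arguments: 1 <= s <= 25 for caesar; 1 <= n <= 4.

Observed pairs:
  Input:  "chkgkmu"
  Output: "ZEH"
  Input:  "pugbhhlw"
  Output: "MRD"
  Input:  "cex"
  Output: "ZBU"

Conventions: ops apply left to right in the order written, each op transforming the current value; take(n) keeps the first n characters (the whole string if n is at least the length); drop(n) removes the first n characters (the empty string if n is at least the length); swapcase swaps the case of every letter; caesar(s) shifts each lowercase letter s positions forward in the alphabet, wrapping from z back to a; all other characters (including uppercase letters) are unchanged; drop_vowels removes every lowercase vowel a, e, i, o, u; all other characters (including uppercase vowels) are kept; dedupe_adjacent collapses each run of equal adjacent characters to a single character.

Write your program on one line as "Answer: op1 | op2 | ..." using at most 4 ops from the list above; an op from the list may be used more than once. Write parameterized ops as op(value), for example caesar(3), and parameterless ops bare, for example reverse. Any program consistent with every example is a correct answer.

caesar(23) | dedupe_adjacent | take(3) | swapcase

Check, running the answer program on each example:
  "chkgkmu" -> "zehdhjr" -> "zehdhjr" -> "zeh" -> "ZEH"
  "pugbhhlw" -> "mrdyeeit" -> "mrdyeit" -> "mrd" -> "MRD"
  "cex" -> "zbu" -> "zbu" -> "zbu" -> "ZBU"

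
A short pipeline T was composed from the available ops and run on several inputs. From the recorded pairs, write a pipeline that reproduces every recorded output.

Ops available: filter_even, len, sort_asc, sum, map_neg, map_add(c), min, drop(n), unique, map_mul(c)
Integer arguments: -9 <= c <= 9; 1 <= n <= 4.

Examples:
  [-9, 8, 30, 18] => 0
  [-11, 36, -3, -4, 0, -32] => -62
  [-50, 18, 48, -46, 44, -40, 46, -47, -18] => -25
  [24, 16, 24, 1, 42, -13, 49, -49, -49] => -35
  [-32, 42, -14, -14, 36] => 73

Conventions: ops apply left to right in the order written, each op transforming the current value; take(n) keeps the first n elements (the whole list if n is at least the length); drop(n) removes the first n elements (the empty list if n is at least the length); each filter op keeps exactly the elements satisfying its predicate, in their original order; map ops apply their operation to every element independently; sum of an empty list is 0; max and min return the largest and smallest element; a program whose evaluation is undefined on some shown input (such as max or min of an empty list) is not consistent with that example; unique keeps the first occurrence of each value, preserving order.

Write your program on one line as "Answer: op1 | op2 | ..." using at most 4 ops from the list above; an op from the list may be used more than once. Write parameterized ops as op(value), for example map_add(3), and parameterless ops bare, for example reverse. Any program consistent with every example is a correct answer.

map_mul(2) | drop(4) | map_add(1) | sum

Check, running the answer program on each example:
  [-9, 8, 30, 18] -> [-18, 16, 60, 36] -> [] -> [] -> 0
  [-11, 36, -3, -4, 0, -32] -> [-22, 72, -6, -8, 0, -64] -> [0, -64] -> [1, -63] -> -62
  [-50, 18, 48, -46, 44, -40, 46, -47, -18] -> [-100, 36, 96, -92, 88, -80, 92, -94, -36] -> [88, -80, 92, -94, -36] -> [89, -79, 93, -93, -35] -> -25
  [24, 16, 24, 1, 42, -13, 49, -49, -49] -> [48, 32, 48, 2, 84, -26, 98, -98, -98] -> [84, -26, 98, -98, -98] -> [85, -25, 99, -97, -97] -> -35
  [-32, 42, -14, -14, 36] -> [-64, 84, -28, -28, 72] -> [72] -> [73] -> 73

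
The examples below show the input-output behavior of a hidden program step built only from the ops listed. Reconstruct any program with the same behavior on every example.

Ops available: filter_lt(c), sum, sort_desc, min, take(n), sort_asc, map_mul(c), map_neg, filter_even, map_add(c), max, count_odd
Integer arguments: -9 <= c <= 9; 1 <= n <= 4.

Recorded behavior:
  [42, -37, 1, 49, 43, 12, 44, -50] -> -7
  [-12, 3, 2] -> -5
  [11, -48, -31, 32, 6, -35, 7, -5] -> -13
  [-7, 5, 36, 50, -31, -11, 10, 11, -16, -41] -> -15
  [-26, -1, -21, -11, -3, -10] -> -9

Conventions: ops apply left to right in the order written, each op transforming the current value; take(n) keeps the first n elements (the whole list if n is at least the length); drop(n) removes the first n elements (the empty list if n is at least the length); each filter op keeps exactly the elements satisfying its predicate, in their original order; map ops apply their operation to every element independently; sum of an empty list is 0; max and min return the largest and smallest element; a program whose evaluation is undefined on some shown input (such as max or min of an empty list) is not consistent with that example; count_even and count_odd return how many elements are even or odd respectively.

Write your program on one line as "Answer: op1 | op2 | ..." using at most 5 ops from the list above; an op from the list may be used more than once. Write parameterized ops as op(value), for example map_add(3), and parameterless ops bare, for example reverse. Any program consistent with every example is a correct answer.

map_add(-8) | filter_lt(0) | sort_desc | filter_lt(-4) | max

Check, running the answer program on each example:
  [42, -37, 1, 49, 43, 12, 44, -50] -> [34, -45, -7, 41, 35, 4, 36, -58] -> [-45, -7, -58] -> [-7, -45, -58] -> [-7, -45, -58] -> -7
  [-12, 3, 2] -> [-20, -5, -6] -> [-20, -5, -6] -> [-5, -6, -20] -> [-5, -6, -20] -> -5
  [11, -48, -31, 32, 6, -35, 7, -5] -> [3, -56, -39, 24, -2, -43, -1, -13] -> [-56, -39, -2, -43, -1, -13] -> [-1, -2, -13, -39, -43, -56] -> [-13, -39, -43, -56] -> -13
  [-7, 5, 36, 50, -31, -11, 10, 11, -16, -41] -> [-15, -3, 28, 42, -39, -19, 2, 3, -24, -49] -> [-15, -3, -39, -19, -24, -49] -> [-3, -15, -19, -24, -39, -49] -> [-15, -19, -24, -39, -49] -> -15
  [-26, -1, -21, -11, -3, -10] -> [-34, -9, -29, -19, -11, -18] -> [-34, -9, -29, -19, -11, -18] -> [-9, -11, -18, -19, -29, -34] -> [-9, -11, -18, -19, -29, -34] -> -9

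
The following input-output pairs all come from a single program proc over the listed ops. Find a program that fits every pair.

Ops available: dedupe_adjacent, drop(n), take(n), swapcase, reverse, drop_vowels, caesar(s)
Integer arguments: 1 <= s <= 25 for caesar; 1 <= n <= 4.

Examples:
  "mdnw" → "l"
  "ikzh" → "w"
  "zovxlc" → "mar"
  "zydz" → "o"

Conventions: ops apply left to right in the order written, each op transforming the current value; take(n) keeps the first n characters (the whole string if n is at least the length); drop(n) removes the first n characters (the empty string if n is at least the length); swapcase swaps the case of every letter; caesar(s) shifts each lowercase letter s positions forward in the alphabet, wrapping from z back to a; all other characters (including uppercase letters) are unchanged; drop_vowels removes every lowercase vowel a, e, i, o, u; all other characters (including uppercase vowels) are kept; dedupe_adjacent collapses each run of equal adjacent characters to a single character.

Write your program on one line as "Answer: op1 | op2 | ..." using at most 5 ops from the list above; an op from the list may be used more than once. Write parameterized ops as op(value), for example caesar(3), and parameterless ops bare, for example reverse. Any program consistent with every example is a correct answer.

caesar(5) | drop(3) | caesar(11) | caesar(25)

Check, running the answer program on each example:
  "mdnw" -> "risb" -> "b" -> "m" -> "l"
  "ikzh" -> "npem" -> "m" -> "x" -> "w"
  "zovxlc" -> "etacqh" -> "cqh" -> "nbs" -> "mar"
  "zydz" -> "edie" -> "e" -> "p" -> "o"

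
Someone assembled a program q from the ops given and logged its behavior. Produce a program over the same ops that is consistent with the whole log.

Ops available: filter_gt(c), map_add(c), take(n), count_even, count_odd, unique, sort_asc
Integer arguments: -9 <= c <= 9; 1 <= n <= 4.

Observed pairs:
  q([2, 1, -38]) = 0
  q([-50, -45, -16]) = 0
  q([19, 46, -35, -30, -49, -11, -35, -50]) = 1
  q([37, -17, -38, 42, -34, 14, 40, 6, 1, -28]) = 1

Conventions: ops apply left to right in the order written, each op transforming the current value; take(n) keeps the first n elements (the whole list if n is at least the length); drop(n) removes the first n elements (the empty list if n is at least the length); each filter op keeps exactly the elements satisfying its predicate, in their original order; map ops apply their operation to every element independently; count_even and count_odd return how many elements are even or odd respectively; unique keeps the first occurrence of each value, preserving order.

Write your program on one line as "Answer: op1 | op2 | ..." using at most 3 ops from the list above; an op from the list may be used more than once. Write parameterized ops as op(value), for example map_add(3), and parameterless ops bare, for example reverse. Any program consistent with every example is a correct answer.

unique | take(1) | count_odd

Check, running the answer program on each example:
  [2, 1, -38] -> [2, 1, -38] -> [2] -> 0
  [-50, -45, -16] -> [-50, -45, -16] -> [-50] -> 0
  [19, 46, -35, -30, -49, -11, -35, -50] -> [19, 46, -35, -30, -49, -11, -50] -> [19] -> 1
  [37, -17, -38, 42, -34, 14, 40, 6, 1, -28] -> [37, -17, -38, 42, -34, 14, 40, 6, 1, -28] -> [37] -> 1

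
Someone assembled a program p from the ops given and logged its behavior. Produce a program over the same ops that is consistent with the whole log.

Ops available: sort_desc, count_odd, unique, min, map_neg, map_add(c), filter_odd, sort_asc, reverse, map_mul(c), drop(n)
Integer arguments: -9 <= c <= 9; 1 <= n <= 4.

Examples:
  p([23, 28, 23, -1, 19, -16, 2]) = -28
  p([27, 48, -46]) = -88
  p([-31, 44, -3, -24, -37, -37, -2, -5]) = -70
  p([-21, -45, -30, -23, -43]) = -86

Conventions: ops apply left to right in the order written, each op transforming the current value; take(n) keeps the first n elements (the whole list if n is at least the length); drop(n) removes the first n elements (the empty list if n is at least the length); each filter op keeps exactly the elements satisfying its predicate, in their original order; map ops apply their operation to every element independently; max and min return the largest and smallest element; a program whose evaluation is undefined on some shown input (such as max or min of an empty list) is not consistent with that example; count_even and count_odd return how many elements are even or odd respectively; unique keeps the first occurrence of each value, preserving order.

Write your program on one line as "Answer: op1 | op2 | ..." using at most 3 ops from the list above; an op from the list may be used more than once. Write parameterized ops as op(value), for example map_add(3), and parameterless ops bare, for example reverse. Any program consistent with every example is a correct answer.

map_mul(2) | map_add(4) | min

Check, running the answer program on each example:
  [23, 28, 23, -1, 19, -16, 2] -> [46, 56, 46, -2, 38, -32, 4] -> [50, 60, 50, 2, 42, -28, 8] -> -28
  [27, 48, -46] -> [54, 96, -92] -> [58, 100, -88] -> -88
  [-31, 44, -3, -24, -37, -37, -2, -5] -> [-62, 88, -6, -48, -74, -74, -4, -10] -> [-58, 92, -2, -44, -70, -70, 0, -6] -> -70
  [-21, -45, -30, -23, -43] -> [-42, -90, -60, -46, -86] -> [-38, -86, -56, -42, -82] -> -86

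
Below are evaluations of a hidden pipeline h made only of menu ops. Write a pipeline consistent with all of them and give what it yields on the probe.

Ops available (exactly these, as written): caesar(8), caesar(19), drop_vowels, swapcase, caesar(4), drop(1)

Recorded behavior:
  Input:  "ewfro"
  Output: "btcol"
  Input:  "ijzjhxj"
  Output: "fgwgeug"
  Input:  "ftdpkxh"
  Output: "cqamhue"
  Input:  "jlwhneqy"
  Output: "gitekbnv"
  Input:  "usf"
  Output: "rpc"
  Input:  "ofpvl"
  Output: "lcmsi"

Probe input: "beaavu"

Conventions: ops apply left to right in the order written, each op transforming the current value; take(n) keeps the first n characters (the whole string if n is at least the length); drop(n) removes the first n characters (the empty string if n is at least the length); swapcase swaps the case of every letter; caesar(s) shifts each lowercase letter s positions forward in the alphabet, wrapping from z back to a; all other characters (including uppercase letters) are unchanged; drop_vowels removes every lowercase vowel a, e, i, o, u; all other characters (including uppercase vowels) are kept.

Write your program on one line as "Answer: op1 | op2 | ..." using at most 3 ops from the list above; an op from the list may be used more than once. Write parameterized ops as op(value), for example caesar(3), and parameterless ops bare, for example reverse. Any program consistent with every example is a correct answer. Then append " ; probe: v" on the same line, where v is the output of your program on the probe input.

caesar(4) | caesar(19) ; probe: "ybxxsr"

Check, running the answer program on each example:
  "ewfro" -> "iajvs" -> "btcol"
  "ijzjhxj" -> "mndnlbn" -> "fgwgeug"
  "ftdpkxh" -> "jxhtobl" -> "cqamhue"
  "jlwhneqy" -> "npalriuc" -> "gitekbnv"
  "usf" -> "ywj" -> "rpc"
  "ofpvl" -> "sjtzp" -> "lcmsi"
  probe: "beaavu" -> "fieezy" -> "ybxxsr"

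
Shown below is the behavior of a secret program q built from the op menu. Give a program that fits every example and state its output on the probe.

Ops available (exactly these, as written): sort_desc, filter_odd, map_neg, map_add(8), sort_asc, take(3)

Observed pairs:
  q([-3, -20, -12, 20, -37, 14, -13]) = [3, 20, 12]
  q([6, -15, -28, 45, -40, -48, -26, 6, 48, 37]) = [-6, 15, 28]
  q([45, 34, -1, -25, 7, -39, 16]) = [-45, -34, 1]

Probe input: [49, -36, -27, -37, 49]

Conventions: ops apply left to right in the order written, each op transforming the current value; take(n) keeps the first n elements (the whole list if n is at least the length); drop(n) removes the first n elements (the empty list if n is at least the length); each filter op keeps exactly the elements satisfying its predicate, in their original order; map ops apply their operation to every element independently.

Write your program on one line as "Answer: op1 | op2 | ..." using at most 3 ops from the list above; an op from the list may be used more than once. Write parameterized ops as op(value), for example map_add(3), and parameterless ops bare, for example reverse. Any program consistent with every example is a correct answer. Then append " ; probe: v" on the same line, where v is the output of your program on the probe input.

take(3) | map_neg ; probe: [-49, 36, 27]

Check, running the answer program on each example:
  [-3, -20, -12, 20, -37, 14, -13] -> [-3, -20, -12] -> [3, 20, 12]
  [6, -15, -28, 45, -40, -48, -26, 6, 48, 37] -> [6, -15, -28] -> [-6, 15, 28]
  [45, 34, -1, -25, 7, -39, 16] -> [45, 34, -1] -> [-45, -34, 1]
  probe: [49, -36, -27, -37, 49] -> [49, -36, -27] -> [-49, 36, 27]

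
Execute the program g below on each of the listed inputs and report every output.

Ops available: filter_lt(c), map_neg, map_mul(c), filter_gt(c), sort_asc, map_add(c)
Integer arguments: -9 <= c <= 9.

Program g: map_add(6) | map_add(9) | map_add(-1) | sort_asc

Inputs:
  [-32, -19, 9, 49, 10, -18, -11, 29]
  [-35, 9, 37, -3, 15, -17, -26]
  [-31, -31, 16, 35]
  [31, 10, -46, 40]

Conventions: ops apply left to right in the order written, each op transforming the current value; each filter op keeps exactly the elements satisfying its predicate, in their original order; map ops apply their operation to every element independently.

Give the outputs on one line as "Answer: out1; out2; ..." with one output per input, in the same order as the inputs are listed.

[-18, -5, -4, 3, 23, 24, 43, 63]; [-21, -12, -3, 11, 23, 29, 51]; [-17, -17, 30, 49]; [-32, 24, 45, 54]

Execution, op by op:
  [-32, -19, 9, 49, 10, -18, -11, 29] -> [-26, -13, 15, 55, 16, -12, -5, 35] -> [-17, -4, 24, 64, 25, -3, 4, 44] -> [-18, -5, 23, 63, 24, -4, 3, 43] -> [-18, -5, -4, 3, 23, 24, 43, 63]
  [-35, 9, 37, -3, 15, -17, -26] -> [-29, 15, 43, 3, 21, -11, -20] -> [-20, 24, 52, 12, 30, -2, -11] -> [-21, 23, 51, 11, 29, -3, -12] -> [-21, -12, -3, 11, 23, 29, 51]
  [-31, -31, 16, 35] -> [-25, -25, 22, 41] -> [-16, -16, 31, 50] -> [-17, -17, 30, 49] -> [-17, -17, 30, 49]
  [31, 10, -46, 40] -> [37, 16, -40, 46] -> [46, 25, -31, 55] -> [45, 24, -32, 54] -> [-32, 24, 45, 54]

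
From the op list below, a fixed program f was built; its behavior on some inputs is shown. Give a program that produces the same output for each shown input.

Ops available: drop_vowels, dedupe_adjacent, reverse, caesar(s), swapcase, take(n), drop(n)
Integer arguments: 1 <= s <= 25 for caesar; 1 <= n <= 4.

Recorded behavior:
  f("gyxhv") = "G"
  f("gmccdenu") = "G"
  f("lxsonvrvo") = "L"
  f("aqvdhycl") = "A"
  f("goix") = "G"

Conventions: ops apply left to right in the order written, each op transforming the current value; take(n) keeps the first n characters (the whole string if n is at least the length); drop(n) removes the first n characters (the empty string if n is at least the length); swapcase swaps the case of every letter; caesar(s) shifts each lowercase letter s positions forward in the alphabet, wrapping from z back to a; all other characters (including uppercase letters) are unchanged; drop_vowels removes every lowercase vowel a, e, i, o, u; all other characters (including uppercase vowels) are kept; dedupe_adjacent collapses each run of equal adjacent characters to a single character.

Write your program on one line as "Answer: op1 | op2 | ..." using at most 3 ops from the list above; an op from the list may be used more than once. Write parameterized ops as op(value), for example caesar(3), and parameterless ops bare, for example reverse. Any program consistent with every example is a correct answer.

dedupe_adjacent | swapcase | take(1)

Check, running the answer program on each example:
  "gyxhv" -> "gyxhv" -> "GYXHV" -> "G"
  "gmccdenu" -> "gmcdenu" -> "GMCDENU" -> "G"
  "lxsonvrvo" -> "lxsonvrvo" -> "LXSONVRVO" -> "L"
  "aqvdhycl" -> "aqvdhycl" -> "AQVDHYCL" -> "A"
  "goix" -> "goix" -> "GOIX" -> "G"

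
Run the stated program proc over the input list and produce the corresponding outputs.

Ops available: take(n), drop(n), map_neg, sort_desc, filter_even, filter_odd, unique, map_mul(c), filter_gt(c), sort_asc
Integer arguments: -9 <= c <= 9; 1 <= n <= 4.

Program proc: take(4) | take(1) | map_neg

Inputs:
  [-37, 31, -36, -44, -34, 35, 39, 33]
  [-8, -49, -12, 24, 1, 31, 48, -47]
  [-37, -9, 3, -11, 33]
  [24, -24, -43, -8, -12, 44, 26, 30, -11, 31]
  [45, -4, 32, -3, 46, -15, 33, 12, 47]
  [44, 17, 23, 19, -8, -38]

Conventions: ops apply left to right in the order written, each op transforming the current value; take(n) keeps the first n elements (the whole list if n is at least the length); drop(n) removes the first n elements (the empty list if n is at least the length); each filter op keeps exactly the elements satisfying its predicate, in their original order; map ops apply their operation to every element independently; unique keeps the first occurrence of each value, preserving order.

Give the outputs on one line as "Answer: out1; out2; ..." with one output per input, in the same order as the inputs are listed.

[37]; [8]; [37]; [-24]; [-45]; [-44]

Execution, op by op:
  [-37, 31, -36, -44, -34, 35, 39, 33] -> [-37, 31, -36, -44] -> [-37] -> [37]
  [-8, -49, -12, 24, 1, 31, 48, -47] -> [-8, -49, -12, 24] -> [-8] -> [8]
  [-37, -9, 3, -11, 33] -> [-37, -9, 3, -11] -> [-37] -> [37]
  [24, -24, -43, -8, -12, 44, 26, 30, -11, 31] -> [24, -24, -43, -8] -> [24] -> [-24]
  [45, -4, 32, -3, 46, -15, 33, 12, 47] -> [45, -4, 32, -3] -> [45] -> [-45]
  [44, 17, 23, 19, -8, -38] -> [44, 17, 23, 19] -> [44] -> [-44]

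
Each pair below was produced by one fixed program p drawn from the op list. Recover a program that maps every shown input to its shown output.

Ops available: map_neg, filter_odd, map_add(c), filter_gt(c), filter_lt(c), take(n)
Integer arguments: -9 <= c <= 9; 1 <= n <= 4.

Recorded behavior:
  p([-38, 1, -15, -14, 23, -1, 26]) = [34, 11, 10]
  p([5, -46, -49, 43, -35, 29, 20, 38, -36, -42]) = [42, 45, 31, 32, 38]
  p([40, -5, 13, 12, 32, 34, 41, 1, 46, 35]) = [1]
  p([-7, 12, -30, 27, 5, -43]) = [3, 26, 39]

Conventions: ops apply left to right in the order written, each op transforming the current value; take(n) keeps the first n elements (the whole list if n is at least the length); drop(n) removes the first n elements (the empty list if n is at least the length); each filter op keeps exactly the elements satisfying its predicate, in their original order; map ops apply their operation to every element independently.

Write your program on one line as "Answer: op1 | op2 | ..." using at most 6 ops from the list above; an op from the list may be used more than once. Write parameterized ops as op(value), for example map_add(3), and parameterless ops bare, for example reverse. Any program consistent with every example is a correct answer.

map_add(2) | map_add(-1) | filter_lt(0) | map_neg | map_add(-3)

Check, running the answer program on each example:
  [-38, 1, -15, -14, 23, -1, 26] -> [-36, 3, -13, -12, 25, 1, 28] -> [-37, 2, -14, -13, 24, 0, 27] -> [-37, -14, -13] -> [37, 14, 13] -> [34, 11, 10]
  [5, -46, -49, 43, -35, 29, 20, 38, -36, -42] -> [7, -44, -47, 45, -33, 31, 22, 40, -34, -40] -> [6, -45, -48, 44, -34, 30, 21, 39, -35, -41] -> [-45, -48, -34, -35, -41] -> [45, 48, 34, 35, 41] -> [42, 45, 31, 32, 38]
  [40, -5, 13, 12, 32, 34, 41, 1, 46, 35] -> [42, -3, 15, 14, 34, 36, 43, 3, 48, 37] -> [41, -4, 14, 13, 33, 35, 42, 2, 47, 36] -> [-4] -> [4] -> [1]
  [-7, 12, -30, 27, 5, -43] -> [-5, 14, -28, 29, 7, -41] -> [-6, 13, -29, 28, 6, -42] -> [-6, -29, -42] -> [6, 29, 42] -> [3, 26, 39]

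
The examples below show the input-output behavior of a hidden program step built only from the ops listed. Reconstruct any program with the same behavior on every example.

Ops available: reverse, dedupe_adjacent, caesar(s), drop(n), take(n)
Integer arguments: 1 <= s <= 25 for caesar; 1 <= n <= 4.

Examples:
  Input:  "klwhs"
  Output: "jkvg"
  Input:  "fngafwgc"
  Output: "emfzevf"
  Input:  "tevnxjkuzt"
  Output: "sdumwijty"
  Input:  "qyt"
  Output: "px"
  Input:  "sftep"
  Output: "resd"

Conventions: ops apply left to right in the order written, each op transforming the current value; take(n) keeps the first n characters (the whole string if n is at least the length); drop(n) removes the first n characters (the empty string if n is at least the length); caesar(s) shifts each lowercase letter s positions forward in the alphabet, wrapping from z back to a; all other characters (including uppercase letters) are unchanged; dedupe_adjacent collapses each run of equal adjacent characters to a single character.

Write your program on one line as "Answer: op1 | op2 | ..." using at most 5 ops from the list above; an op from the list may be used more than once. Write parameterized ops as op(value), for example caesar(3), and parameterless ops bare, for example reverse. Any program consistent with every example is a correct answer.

reverse | drop(1) | reverse | caesar(22) | caesar(3)

Check, running the answer program on each example:
  "klwhs" -> "shwlk" -> "hwlk" -> "klwh" -> "ghsd" -> "jkvg"
  "fngafwgc" -> "cgwfagnf" -> "gwfagnf" -> "fngafwg" -> "bjcwbsc" -> "emfzevf"
  "tevnxjkuzt" -> "tzukjxnvet" -> "zukjxnvet" -> "tevnxjkuz" -> "parjtfgqv" -> "sdumwijty"
  "qyt" -> "tyq" -> "yq" -> "qy" -> "mu" -> "px"
  "sftep" -> "petfs" -> "etfs" -> "sfte" -> "obpa" -> "resd"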